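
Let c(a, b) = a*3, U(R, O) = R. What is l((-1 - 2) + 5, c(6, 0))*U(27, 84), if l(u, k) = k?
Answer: 486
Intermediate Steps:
c(a, b) = 3*a
l((-1 - 2) + 5, c(6, 0))*U(27, 84) = (3*6)*27 = 18*27 = 486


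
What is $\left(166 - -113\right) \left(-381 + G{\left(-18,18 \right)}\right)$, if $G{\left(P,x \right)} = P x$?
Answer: $-196695$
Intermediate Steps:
$\left(166 - -113\right) \left(-381 + G{\left(-18,18 \right)}\right) = \left(166 - -113\right) \left(-381 - 324\right) = \left(166 + 113\right) \left(-381 - 324\right) = 279 \left(-705\right) = -196695$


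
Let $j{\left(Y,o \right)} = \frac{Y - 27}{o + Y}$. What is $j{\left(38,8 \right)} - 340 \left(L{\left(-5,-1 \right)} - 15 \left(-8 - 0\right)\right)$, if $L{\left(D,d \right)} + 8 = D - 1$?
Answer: $- \frac{1657829}{46} \approx -36040.0$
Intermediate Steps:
$L{\left(D,d \right)} = -9 + D$ ($L{\left(D,d \right)} = -8 + \left(D - 1\right) = -8 + \left(-1 + D\right) = -9 + D$)
$j{\left(Y,o \right)} = \frac{-27 + Y}{Y + o}$
$j{\left(38,8 \right)} - 340 \left(L{\left(-5,-1 \right)} - 15 \left(-8 - 0\right)\right) = \frac{-27 + 38}{38 + 8} - 340 \left(\left(-9 - 5\right) - 15 \left(-8 - 0\right)\right) = \frac{1}{46} \cdot 11 - 340 \left(-14 - 15 \left(-8 + 0\right)\right) = \frac{1}{46} \cdot 11 - 340 \left(-14 - -120\right) = \frac{11}{46} - 340 \left(-14 + 120\right) = \frac{11}{46} - 36040 = - \frac{1657829}{46}$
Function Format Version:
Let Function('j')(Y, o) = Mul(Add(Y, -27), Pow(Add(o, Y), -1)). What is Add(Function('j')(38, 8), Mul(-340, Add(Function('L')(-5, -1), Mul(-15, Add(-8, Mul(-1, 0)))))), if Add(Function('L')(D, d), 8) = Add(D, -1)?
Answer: Rational(-1657829, 46) ≈ -36040.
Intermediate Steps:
Function('L')(D, d) = Add(-9, D) (Function('L')(D, d) = Add(-8, Add(D, -1)) = Add(-8, Add(-1, D)) = Add(-9, D))
Function('j')(Y, o) = Mul(Pow(Add(Y, o), -1), Add(-27, Y)) (Function('j')(Y, o) = Mul(Add(-27, Y), Pow(Add(Y, o), -1)) = Mul(Pow(Add(Y, o), -1), Add(-27, Y)))
Add(Function('j')(38, 8), Mul(-340, Add(Function('L')(-5, -1), Mul(-15, Add(-8, Mul(-1, 0)))))) = Add(Mul(Pow(Add(38, 8), -1), Add(-27, 38)), Mul(-340, Add(Add(-9, -5), Mul(-15, Add(-8, Mul(-1, 0)))))) = Add(Mul(Pow(46, -1), 11), Mul(-340, Add(-14, Mul(-15, Add(-8, 0))))) = Add(Mul(Rational(1, 46), 11), Mul(-340, Add(-14, Mul(-15, -8)))) = Add(Rational(11, 46), Mul(-340, Add(-14, 120))) = Add(Rational(11, 46), Mul(-340, 106)) = Add(Rational(11, 46), -36040) = Rational(-1657829, 46)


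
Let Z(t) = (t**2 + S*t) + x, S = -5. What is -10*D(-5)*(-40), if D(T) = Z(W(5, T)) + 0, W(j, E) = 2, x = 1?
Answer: -2000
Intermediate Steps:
Z(t) = 1 + t**2 - 5*t (Z(t) = (t**2 - 5*t) + 1 = 1 + t**2 - 5*t)
D(T) = -5 (D(T) = (1 + 2**2 - 5*2) + 0 = (1 + 4 - 10) + 0 = -5 + 0 = -5)
-10*D(-5)*(-40) = -10*(-5)*(-40) = 50*(-40) = -2000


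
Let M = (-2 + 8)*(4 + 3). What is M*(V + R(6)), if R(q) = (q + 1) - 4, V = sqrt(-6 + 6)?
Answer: 126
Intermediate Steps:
V = 0 (V = sqrt(0) = 0)
R(q) = -3 + q (R(q) = (1 + q) - 4 = -3 + q)
M = 42 (M = 6*7 = 42)
M*(V + R(6)) = 42*(0 + (-3 + 6)) = 42*(0 + 3) = 42*3 = 126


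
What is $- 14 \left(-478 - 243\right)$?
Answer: $10094$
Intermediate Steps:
$- 14 \left(-478 - 243\right) = \left(-14\right) \left(-721\right) = 10094$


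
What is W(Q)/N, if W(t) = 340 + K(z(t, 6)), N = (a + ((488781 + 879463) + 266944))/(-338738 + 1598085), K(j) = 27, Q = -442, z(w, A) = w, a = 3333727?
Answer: 462180349/4968915 ≈ 93.014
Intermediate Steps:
N = 4968915/1259347 (N = (3333727 + ((488781 + 879463) + 266944))/(-338738 + 1598085) = (3333727 + (1368244 + 266944))/1259347 = (3333727 + 1635188)*(1/1259347) = 4968915*(1/1259347) = 4968915/1259347 ≈ 3.9456)
W(t) = 367 (W(t) = 340 + 27 = 367)
W(Q)/N = 367/(4968915/1259347) = 367*(1259347/4968915) = 462180349/4968915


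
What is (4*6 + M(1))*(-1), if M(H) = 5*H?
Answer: -29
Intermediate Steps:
(4*6 + M(1))*(-1) = (4*6 + 5*1)*(-1) = (24 + 5)*(-1) = 29*(-1) = -29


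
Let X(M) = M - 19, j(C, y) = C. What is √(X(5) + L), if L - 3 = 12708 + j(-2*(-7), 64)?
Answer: √12711 ≈ 112.74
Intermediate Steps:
X(M) = -19 + M
L = 12725 (L = 3 + (12708 - 2*(-7)) = 3 + (12708 + 14) = 3 + 12722 = 12725)
√(X(5) + L) = √((-19 + 5) + 12725) = √(-14 + 12725) = √12711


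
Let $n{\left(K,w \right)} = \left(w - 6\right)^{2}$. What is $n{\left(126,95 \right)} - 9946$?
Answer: $-2025$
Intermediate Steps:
$n{\left(K,w \right)} = \left(-6 + w\right)^{2}$
$n{\left(126,95 \right)} - 9946 = \left(-6 + 95\right)^{2} - 9946 = 89^{2} - 9946 = 7921 - 9946 = -2025$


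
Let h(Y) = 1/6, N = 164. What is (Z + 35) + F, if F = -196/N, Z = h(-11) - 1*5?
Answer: 7127/246 ≈ 28.972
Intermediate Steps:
h(Y) = ⅙
Z = -29/6 (Z = ⅙ - 1*5 = ⅙ - 5 = -29/6 ≈ -4.8333)
F = -49/41 (F = -196/164 = -196*1/164 = -49/41 ≈ -1.1951)
(Z + 35) + F = (-29/6 + 35) - 49/41 = 181/6 - 49/41 = 7127/246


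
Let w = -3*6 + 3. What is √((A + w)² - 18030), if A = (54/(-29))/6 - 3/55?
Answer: I*√45268177701/1595 ≈ 133.39*I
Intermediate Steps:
A = -582/1595 (A = (54*(-1/29))*(⅙) - 3*1/55 = -54/29*⅙ - 3/55 = -9/29 - 3/55 = -582/1595 ≈ -0.36489)
w = -15 (w = -18 + 3 = -15)
√((A + w)² - 18030) = √((-582/1595 - 15)² - 18030) = √((-24507/1595)² - 18030) = √(600593049/2544025 - 18030) = √(-45268177701/2544025) = I*√45268177701/1595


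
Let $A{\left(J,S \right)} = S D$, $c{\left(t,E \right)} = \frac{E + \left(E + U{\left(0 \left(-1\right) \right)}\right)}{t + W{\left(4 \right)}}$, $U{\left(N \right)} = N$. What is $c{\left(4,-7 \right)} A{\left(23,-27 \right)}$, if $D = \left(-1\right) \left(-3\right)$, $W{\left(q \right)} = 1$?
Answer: $\frac{1134}{5} \approx 226.8$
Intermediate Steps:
$c{\left(t,E \right)} = \frac{2 E}{1 + t}$ ($c{\left(t,E \right)} = \frac{E + \left(E + 0 \left(-1\right)\right)}{t + 1} = \frac{E + \left(E + 0\right)}{1 + t} = \frac{E + E}{1 + t} = \frac{2 E}{1 + t}$)
$D = 3$
$A{\left(J,S \right)} = 3 S$ ($A{\left(J,S \right)} = S 3 = 3 S$)
$c{\left(4,-7 \right)} A{\left(23,-27 \right)} = 2 \left(-7\right) \frac{1}{1 + 4} \cdot 3 \left(-27\right) = 2 \left(-7\right) \frac{1}{5} \left(-81\right) = \left(- \frac{14}{5}\right) \left(-81\right) = \frac{1134}{5}$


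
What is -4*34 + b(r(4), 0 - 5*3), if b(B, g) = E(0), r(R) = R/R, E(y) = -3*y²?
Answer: -136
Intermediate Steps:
r(R) = 1
b(B, g) = 0 (b(B, g) = -3*0² = -3*0 = 0)
-4*34 + b(r(4), 0 - 5*3) = -4*34 + 0 = -136 + 0 = -136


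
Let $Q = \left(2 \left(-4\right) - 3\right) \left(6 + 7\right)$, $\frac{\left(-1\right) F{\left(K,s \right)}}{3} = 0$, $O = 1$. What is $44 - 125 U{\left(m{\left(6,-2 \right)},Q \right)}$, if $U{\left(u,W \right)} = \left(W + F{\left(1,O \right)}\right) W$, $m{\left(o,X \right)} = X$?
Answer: $-2556081$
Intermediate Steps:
$F{\left(K,s \right)} = 0$ ($F{\left(K,s \right)} = \left(-3\right) 0 = 0$)
$Q = -143$ ($Q = \left(-8 - 3\right) 13 = \left(-11\right) 13 = -143$)
$U{\left(u,W \right)} = W^{2}$ ($U{\left(u,W \right)} = \left(W + 0\right) W = W W = W^{2}$)
$44 - 125 U{\left(m{\left(6,-2 \right)},Q \right)} = 44 - 125 \left(-143\right)^{2} = 44 - 2556125 = -2556081$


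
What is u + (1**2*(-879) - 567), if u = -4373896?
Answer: -4375342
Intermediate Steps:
u + (1**2*(-879) - 567) = -4373896 + (1**2*(-879) - 567) = -4373896 + (1*(-879) - 567) = -4373896 + (-879 - 567) = -4373896 - 1446 = -4375342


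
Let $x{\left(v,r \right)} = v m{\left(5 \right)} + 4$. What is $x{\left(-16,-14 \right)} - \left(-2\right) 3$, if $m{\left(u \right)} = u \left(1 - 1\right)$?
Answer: $10$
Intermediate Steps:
$m{\left(u \right)} = 0$ ($m{\left(u \right)} = u 0 = 0$)
$x{\left(v,r \right)} = 4$ ($x{\left(v,r \right)} = v 0 + 4 = 0 + 4 = 4$)
$x{\left(-16,-14 \right)} - \left(-2\right) 3 = 4 - \left(-2\right) 3 = 4 - -6 = 4 + 6 = 10$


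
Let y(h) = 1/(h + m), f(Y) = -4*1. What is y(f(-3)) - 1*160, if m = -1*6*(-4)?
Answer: -3199/20 ≈ -159.95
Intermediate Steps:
f(Y) = -4
m = 24 (m = -6*(-4) = 24)
y(h) = 1/(24 + h) (y(h) = 1/(h + 24) = 1/(24 + h))
y(f(-3)) - 1*160 = 1/(24 - 4) - 1*160 = 1/20 - 160 = -3199/20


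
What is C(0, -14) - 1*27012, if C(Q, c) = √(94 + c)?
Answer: -27012 + 4*√5 ≈ -27003.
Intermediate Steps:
C(0, -14) - 1*27012 = √(94 - 14) - 1*27012 = √80 - 27012 = 4*√5 - 27012 = -27012 + 4*√5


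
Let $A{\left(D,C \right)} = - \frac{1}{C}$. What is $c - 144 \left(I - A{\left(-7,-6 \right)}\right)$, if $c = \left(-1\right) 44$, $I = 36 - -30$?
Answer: $-9524$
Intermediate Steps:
$I = 66$ ($I = 36 + 30 = 66$)
$c = -44$
$c - 144 \left(I - A{\left(-7,-6 \right)}\right) = -44 - 144 \left(66 - - \frac{1}{-6}\right) = -44 - 144 \left(66 - \left(-1\right) \left(- \frac{1}{6}\right)\right) = -44 - 144 \left(66 - \frac{1}{6}\right) = -44 - 9480 = -9524$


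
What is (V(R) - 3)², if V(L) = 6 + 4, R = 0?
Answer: 49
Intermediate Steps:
V(L) = 10
(V(R) - 3)² = (10 - 3)² = 7² = 49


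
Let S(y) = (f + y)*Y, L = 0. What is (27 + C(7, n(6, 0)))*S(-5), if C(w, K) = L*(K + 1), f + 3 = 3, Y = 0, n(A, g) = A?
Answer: 0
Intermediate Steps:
f = 0 (f = -3 + 3 = 0)
S(y) = 0 (S(y) = (0 + y)*0 = y*0 = 0)
C(w, K) = 0 (C(w, K) = 0*(K + 1) = 0*(1 + K) = 0)
(27 + C(7, n(6, 0)))*S(-5) = (27 + 0)*0 = 27*0 = 0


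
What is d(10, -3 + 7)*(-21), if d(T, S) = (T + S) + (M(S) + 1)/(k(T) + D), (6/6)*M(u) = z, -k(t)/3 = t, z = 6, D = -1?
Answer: -8967/31 ≈ -289.26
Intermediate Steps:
k(t) = -3*t
M(u) = 6
d(T, S) = S + T + 7/(-1 - 3*T) (d(T, S) = (T + S) + (6 + 1)/(-3*T - 1) = (S + T) + 7/(-1 - 3*T) = S + T + 7/(-1 - 3*T))
d(10, -3 + 7)*(-21) = ((-7 + (-3 + 7) + 10 + 3*10² + 3*(-3 + 7)*10)/(1 + 3*10))*(-21) = ((-7 + 4 + 10 + 3*100 + 3*4*10)/(1 + 30))*(-21) = ((-7 + 4 + 10 + 300 + 120)/31)*(-21) = ((1/31)*427)*(-21) = (427/31)*(-21) = -8967/31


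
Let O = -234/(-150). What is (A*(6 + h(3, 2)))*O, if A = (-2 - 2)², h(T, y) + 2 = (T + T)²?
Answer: 4992/5 ≈ 998.40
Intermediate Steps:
O = 39/25 (O = -234*(-1/150) = 39/25 ≈ 1.5600)
h(T, y) = -2 + 4*T² (h(T, y) = -2 + (T + T)² = -2 + (2*T)² = -2 + 4*T²)
A = 16 (A = (-4)² = 16)
(A*(6 + h(3, 2)))*O = (16*(6 + (-2 + 4*3²)))*(39/25) = (16*(6 + (-2 + 4*9)))*(39/25) = (16*(6 + (-2 + 36)))*(39/25) = (16*(6 + 34))*(39/25) = (16*40)*(39/25) = 640*(39/25) = 4992/5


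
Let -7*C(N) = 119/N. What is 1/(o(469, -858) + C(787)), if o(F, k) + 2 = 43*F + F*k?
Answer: -787/300820536 ≈ -2.6162e-6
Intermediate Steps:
o(F, k) = -2 + 43*F + F*k (o(F, k) = -2 + (43*F + F*k) = -2 + 43*F + F*k)
C(N) = -17/N
1/(o(469, -858) + C(787)) = 1/((-2 + 43*469 + 469*(-858)) - 17/787) = 1/((-2 + 20167 - 402402) - 17*1/787) = 1/(-382237 - 17/787) = 1/(-300820536/787) = -787/300820536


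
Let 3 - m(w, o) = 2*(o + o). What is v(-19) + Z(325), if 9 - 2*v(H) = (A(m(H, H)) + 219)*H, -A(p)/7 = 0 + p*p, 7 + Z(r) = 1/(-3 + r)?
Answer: -66484708/161 ≈ -4.1295e+5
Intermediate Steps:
m(w, o) = 3 - 4*o (m(w, o) = 3 - 2*(o + o) = 3 - 2*2*o = 3 - 4*o)
Z(r) = -7 + 1/(-3 + r)
A(p) = -7*p² (A(p) = -7*(0 + p*p) = -7*(0 + p²) = -7*p²)
v(H) = 9/2 - H*(219 - 7*(3 - 4*H)²)/2 (v(H) = 9/2 - (-7*(3 - 4*H)² + 219)*H/2 = 9/2 - (219 - 7*(3 - 4*H)²)*H/2 = 9/2 - H*(219 - 7*(3 - 4*H)²)/2)
v(-19) + Z(325) = (9/2 - 219/2*(-19) + (7/2)*(-19)*(-3 + 4*(-19))²) + (22 - 7*325)/(-3 + 325) = (9/2 + 4161/2 + (7/2)*(-19)*(-3 - 76)²) + (22 - 2275)/322 = (9/2 + 4161/2 + (7/2)*(-19)*(-79)²) + (1/322)*(-2253) = (9/2 + 4161/2 + (7/2)*(-19)*6241) - 2253/322 = (9/2 + 4161/2 - 830053/2) - 2253/322 = -825883/2 - 2253/322 = -66484708/161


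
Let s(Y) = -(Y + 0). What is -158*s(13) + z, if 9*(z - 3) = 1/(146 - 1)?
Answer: 2684386/1305 ≈ 2057.0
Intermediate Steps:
z = 3916/1305 (z = 3 + 1/(9*(146 - 1)) = 3 + (⅑)/145 = 3 + (⅑)*(1/145) = 3 + 1/1305 = 3916/1305 ≈ 3.0008)
s(Y) = -Y
-158*s(13) + z = -(-158)*13 + 3916/1305 = -158*(-13) + 3916/1305 = 2054 + 3916/1305 = 2684386/1305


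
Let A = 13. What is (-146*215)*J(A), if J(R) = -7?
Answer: 219730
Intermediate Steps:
(-146*215)*J(A) = -146*215*(-7) = -31390*(-7) = 219730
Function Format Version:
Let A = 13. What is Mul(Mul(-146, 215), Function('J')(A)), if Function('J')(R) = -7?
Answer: 219730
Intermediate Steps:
Mul(Mul(-146, 215), Function('J')(A)) = Mul(Mul(-146, 215), -7) = Mul(-31390, -7) = 219730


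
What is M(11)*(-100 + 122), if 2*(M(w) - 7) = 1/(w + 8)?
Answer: 2937/19 ≈ 154.58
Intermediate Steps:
M(w) = 7 + 1/(2*(8 + w)) (M(w) = 7 + 1/(2*(w + 8)) = 7 + 1/(2*(8 + w)))
M(11)*(-100 + 122) = ((113 + 14*11)/(2*(8 + 11)))*(-100 + 122) = ((1/2)*(113 + 154)/19)*22 = ((1/2)*(1/19)*267)*22 = (267/38)*22 = 2937/19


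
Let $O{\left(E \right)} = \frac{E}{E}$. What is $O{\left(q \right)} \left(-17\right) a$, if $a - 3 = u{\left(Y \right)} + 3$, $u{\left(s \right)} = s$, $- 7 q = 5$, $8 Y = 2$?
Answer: $- \frac{425}{4} \approx -106.25$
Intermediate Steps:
$Y = \frac{1}{4}$ ($Y = \frac{1}{8} \cdot 2 = \frac{1}{4} \approx 0.25$)
$q = - \frac{5}{7}$ ($q = \left(- \frac{1}{7}\right) 5 = - \frac{5}{7} \approx -0.71429$)
$O{\left(E \right)} = 1$
$a = \frac{25}{4}$ ($a = 3 + \left(\frac{1}{4} + 3\right) = 3 + \frac{13}{4} = \frac{25}{4} \approx 6.25$)
$O{\left(q \right)} \left(-17\right) a = 1 \left(-17\right) \frac{25}{4} = \left(-17\right) \frac{25}{4} = - \frac{425}{4}$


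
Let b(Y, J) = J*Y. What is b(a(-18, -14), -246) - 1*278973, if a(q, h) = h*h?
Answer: -327189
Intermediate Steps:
a(q, h) = h²
b(a(-18, -14), -246) - 1*278973 = -246*(-14)² - 1*278973 = -246*196 - 278973 = -48216 - 278973 = -327189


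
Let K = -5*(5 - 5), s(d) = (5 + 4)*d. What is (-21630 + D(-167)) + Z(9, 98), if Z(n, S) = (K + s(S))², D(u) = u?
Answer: 756127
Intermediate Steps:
s(d) = 9*d
K = 0 (K = -5*0 = 0)
Z(n, S) = 81*S² (Z(n, S) = (0 + 9*S)² = (9*S)² = 81*S²)
(-21630 + D(-167)) + Z(9, 98) = (-21630 - 167) + 81*98² = -21797 + 81*9604 = -21797 + 777924 = 756127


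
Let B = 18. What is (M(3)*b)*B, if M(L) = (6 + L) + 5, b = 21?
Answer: 5292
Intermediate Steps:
M(L) = 11 + L
(M(3)*b)*B = ((11 + 3)*21)*18 = (14*21)*18 = 294*18 = 5292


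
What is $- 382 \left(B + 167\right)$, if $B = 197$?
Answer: $-139048$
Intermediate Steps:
$- 382 \left(B + 167\right) = - 382 \left(197 + 167\right) = \left(-382\right) 364 = -139048$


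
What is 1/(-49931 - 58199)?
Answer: -1/108130 ≈ -9.2481e-6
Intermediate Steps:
1/(-49931 - 58199) = 1/(-108130) = -1/108130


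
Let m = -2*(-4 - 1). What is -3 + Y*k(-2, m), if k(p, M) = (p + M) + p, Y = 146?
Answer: 873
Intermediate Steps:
m = 10 (m = -2*(-5) = 10)
k(p, M) = M + 2*p (k(p, M) = (M + p) + p = M + 2*p)
-3 + Y*k(-2, m) = -3 + 146*(10 + 2*(-2)) = -3 + 146*(10 - 4) = -3 + 146*6 = -3 + 876 = 873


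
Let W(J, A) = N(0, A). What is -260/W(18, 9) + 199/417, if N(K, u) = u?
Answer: -35543/1251 ≈ -28.412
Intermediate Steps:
W(J, A) = A
-260/W(18, 9) + 199/417 = -260/9 + 199/417 = -35543/1251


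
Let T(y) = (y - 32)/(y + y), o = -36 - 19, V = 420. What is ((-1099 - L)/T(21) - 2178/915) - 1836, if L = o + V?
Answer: 12586074/3355 ≈ 3751.4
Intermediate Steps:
o = -55
L = 365 (L = -55 + 420 = 365)
T(y) = (-32 + y)/(2*y) (T(y) = (-32 + y)/((2*y)) = (-32 + y)*(1/(2*y)) = (-32 + y)/(2*y))
((-1099 - L)/T(21) - 2178/915) - 1836 = ((-1099 - 1*365)/(((1/2)*(-32 + 21)/21)) - 2178/915) - 1836 = ((-1099 - 365)/(((1/2)*(1/21)*(-11))) - 2178*1/915) - 1836 = (-1464/(-11/42) - 726/305) - 1836 = (-1464*(-42/11) - 726/305) - 1836 = (61488/11 - 726/305) - 1836 = 18745854/3355 - 1836 = 12586074/3355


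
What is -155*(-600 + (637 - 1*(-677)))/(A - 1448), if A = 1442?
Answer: 18445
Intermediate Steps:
-155*(-600 + (637 - 1*(-677)))/(A - 1448) = -155*(-600 + (637 - 1*(-677)))/(1442 - 1448) = -155*(-600 + (637 + 677))/(-6) = -155*(-600 + 1314)*(-1)/6 = -110670*(-1)/6 = -155*(-119) = 18445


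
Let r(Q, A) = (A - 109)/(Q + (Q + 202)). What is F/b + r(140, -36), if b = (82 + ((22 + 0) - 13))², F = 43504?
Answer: 19768183/3991442 ≈ 4.9526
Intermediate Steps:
r(Q, A) = (-109 + A)/(202 + 2*Q) (r(Q, A) = (-109 + A)/(Q + (202 + Q)) = (-109 + A)/(202 + 2*Q))
b = 8281 (b = (82 + (22 - 13))² = (82 + 9)² = 91² = 8281)
F/b + r(140, -36) = 43504/8281 + (-109 - 36)/(2*(101 + 140)) = 43504*(1/8281) + (½)*(-145)/241 = 43504/8281 + (½)*(1/241)*(-145) = 43504/8281 - 145/482 = 19768183/3991442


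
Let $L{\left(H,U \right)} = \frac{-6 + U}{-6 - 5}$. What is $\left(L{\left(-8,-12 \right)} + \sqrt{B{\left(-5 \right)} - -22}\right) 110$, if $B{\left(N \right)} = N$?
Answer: $180 + 110 \sqrt{17} \approx 633.54$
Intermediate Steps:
$L{\left(H,U \right)} = \frac{6}{11} - \frac{U}{11}$ ($L{\left(H,U \right)} = \frac{-6 + U}{-11} = \left(-6 + U\right) \left(- \frac{1}{11}\right) = \frac{6}{11} - \frac{U}{11}$)
$\left(L{\left(-8,-12 \right)} + \sqrt{B{\left(-5 \right)} - -22}\right) 110 = \left(\left(\frac{6}{11} - - \frac{12}{11}\right) + \sqrt{-5 - -22}\right) 110 = \left(\left(\frac{6}{11} + \frac{12}{11}\right) + \sqrt{-5 + 22}\right) 110 = \left(\frac{18}{11} + \sqrt{17}\right) 110 = 180 + 110 \sqrt{17}$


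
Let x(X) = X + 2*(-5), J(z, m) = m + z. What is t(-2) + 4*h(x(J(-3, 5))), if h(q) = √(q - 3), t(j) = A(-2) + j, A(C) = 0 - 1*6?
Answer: -8 + 4*I*√11 ≈ -8.0 + 13.266*I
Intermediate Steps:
A(C) = -6 (A(C) = 0 - 6 = -6)
x(X) = -10 + X (x(X) = X - 10 = -10 + X)
t(j) = -6 + j
h(q) = √(-3 + q)
t(-2) + 4*h(x(J(-3, 5))) = (-6 - 2) + 4*√(-3 + (-10 + (5 - 3))) = -8 + 4*√(-3 + (-10 + 2)) = -8 + 4*√(-3 - 8) = -8 + 4*√(-11) = -8 + 4*(I*√11) = -8 + 4*I*√11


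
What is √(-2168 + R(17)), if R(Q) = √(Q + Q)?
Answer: √(-2168 + √34) ≈ 46.499*I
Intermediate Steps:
R(Q) = √2*√Q (R(Q) = √(2*Q) = √2*√Q)
√(-2168 + R(17)) = √(-2168 + √2*√17) = √(-2168 + √34)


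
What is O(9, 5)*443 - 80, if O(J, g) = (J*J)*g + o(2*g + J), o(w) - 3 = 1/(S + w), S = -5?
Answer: 2529739/14 ≈ 1.8070e+5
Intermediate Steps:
o(w) = 3 + 1/(-5 + w)
O(J, g) = g*J² + (-14 + 3*J + 6*g)/(-5 + J + 2*g) (O(J, g) = (J*J)*g + (-14 + 3*(2*g + J))/(-5 + (2*g + J)) = J²*g + (-14 + 3*(J + 2*g))/(-5 + (J + 2*g)) = g*J² + (-14 + (3*J + 6*g))/(-5 + J + 2*g) = g*J² + (-14 + 3*J + 6*g)/(-5 + J + 2*g))
O(9, 5)*443 - 80 = ((-14 + 3*9 + 6*5 + 5*9²*(-5 + 9 + 2*5))/(-5 + 9 + 2*5))*443 - 80 = ((-14 + 27 + 30 + 5*81*(-5 + 9 + 10))/(-5 + 9 + 10))*443 - 80 = ((-14 + 27 + 30 + 5*81*14)/14)*443 - 80 = ((-14 + 27 + 30 + 5670)/14)*443 - 80 = ((1/14)*5713)*443 - 80 = (5713/14)*443 - 80 = 2530859/14 - 80 = 2529739/14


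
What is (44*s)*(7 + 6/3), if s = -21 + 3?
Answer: -7128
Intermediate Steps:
s = -18
(44*s)*(7 + 6/3) = (44*(-18))*(7 + 6/3) = -792*(7 + 6*(1/3)) = -792*(7 + 2) = -792*9 = -7128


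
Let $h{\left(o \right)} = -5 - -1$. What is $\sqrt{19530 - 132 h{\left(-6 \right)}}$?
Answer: $\sqrt{20058} \approx 141.63$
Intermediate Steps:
$h{\left(o \right)} = -4$ ($h{\left(o \right)} = -5 + 1 = -4$)
$\sqrt{19530 - 132 h{\left(-6 \right)}} = \sqrt{19530 - -528} = \sqrt{19530 + 528} = \sqrt{20058}$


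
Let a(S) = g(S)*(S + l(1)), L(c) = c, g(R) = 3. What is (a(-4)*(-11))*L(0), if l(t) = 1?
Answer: 0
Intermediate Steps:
a(S) = 3 + 3*S (a(S) = 3*(S + 1) = 3*(1 + S) = 3 + 3*S)
(a(-4)*(-11))*L(0) = ((3 + 3*(-4))*(-11))*0 = ((3 - 12)*(-11))*0 = -9*(-11)*0 = 99*0 = 0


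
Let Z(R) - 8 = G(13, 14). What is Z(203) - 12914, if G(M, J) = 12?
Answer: -12894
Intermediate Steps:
Z(R) = 20 (Z(R) = 8 + 12 = 20)
Z(203) - 12914 = 20 - 12914 = -12894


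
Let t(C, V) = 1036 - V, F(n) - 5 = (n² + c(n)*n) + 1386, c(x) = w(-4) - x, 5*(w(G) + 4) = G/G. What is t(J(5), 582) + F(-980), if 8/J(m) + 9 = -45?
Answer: 5569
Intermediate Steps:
w(G) = -19/5 (w(G) = -4 + (G/G)/5 = -4 + (⅕)*1 = -4 + ⅕ = -19/5)
c(x) = -19/5 - x
F(n) = 1391 + n² + n*(-19/5 - n) (F(n) = 5 + ((n² + (-19/5 - n)*n) + 1386) = 5 + ((n² + n*(-19/5 - n)) + 1386) = 5 + (1386 + n² + n*(-19/5 - n)) = 1391 + n² + n*(-19/5 - n))
J(m) = -4/27 (J(m) = 8/(-9 - 45) = 8/(-54) = 8*(-1/54) = -4/27)
t(J(5), 582) + F(-980) = (1036 - 1*582) + (1391 - 19/5*(-980)) = (1036 - 582) + (1391 + 3724) = 454 + 5115 = 5569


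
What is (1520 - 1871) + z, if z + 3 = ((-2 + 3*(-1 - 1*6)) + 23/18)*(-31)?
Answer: 5749/18 ≈ 319.39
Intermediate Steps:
z = 12067/18 (z = -3 + ((-2 + 3*(-1 - 1*6)) + 23/18)*(-31) = -3 + ((-2 + 3*(-1 - 6)) + 23*(1/18))*(-31) = -3 + ((-2 + 3*(-7)) + 23/18)*(-31) = -3 + ((-2 - 21) + 23/18)*(-31) = -3 + (-23 + 23/18)*(-31) = -3 - 391/18*(-31) = -3 + 12121/18 = 12067/18 ≈ 670.39)
(1520 - 1871) + z = (1520 - 1871) + 12067/18 = -351 + 12067/18 = 5749/18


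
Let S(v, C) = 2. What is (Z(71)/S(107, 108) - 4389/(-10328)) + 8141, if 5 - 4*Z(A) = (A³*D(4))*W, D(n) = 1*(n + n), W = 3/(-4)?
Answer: 1428234849/5164 ≈ 2.7658e+5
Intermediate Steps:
W = -¾ (W = 3*(-¼) = -¾ ≈ -0.75000)
D(n) = 2*n (D(n) = 1*(2*n) = 2*n)
Z(A) = 5/4 + 3*A³/2 (Z(A) = 5/4 - A³*(2*4)*(-3)/(4*4) = 5/4 - A³*8*(-3)/(4*4) = 5/4 - 8*A³*(-3)/(4*4) = 5/4 - (-3)*A³/2 = 5/4 + 3*A³/2)
(Z(71)/S(107, 108) - 4389/(-10328)) + 8141 = ((5/4 + (3/2)*71³)/2 - 4389/(-10328)) + 8141 = ((5/4 + (3/2)*357911)*(½) - 4389*(-1/10328)) + 8141 = ((5/4 + 1073733/2)*(½) + 4389/10328) + 8141 = ((2147471/4)*(½) + 4389/10328) + 8141 = (2147471/8 + 4389/10328) + 8141 = 1386194725/5164 + 8141 = 1428234849/5164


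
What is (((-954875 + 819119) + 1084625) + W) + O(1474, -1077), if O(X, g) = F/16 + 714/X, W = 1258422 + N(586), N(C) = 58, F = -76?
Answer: 6507252277/2948 ≈ 2.2073e+6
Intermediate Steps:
W = 1258480 (W = 1258422 + 58 = 1258480)
O(X, g) = -19/4 + 714/X (O(X, g) = -76/16 + 714/X = -76*1/16 + 714/X = -19/4 + 714/X)
(((-954875 + 819119) + 1084625) + W) + O(1474, -1077) = (((-954875 + 819119) + 1084625) + 1258480) + (-19/4 + 714/1474) = ((-135756 + 1084625) + 1258480) + (-19/4 + 714*(1/1474)) = (948869 + 1258480) + (-19/4 + 357/737) = 2207349 - 12575/2948 = 6507252277/2948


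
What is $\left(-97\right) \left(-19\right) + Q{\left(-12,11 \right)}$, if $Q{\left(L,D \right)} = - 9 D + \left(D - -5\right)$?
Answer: $1760$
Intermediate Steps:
$Q{\left(L,D \right)} = 5 - 8 D$ ($Q{\left(L,D \right)} = - 9 D + \left(D + 5\right) = - 9 D + \left(5 + D\right) = 5 - 8 D$)
$\left(-97\right) \left(-19\right) + Q{\left(-12,11 \right)} = \left(-97\right) \left(-19\right) + \left(5 - 88\right) = 1843 + \left(5 - 88\right) = 1843 - 83 = 1760$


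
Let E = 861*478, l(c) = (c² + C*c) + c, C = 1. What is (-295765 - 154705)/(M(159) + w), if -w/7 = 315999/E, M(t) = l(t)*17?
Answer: -8828311060/8528611101 ≈ -1.0351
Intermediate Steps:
l(c) = c² + 2*c (l(c) = (c² + 1*c) + c = (c² + c) + c = (c + c²) + c = c² + 2*c)
E = 411558
M(t) = 17*t*(2 + t) (M(t) = (t*(2 + t))*17 = 17*t*(2 + t))
w = -105333/19598 (w = -2211993/411558 = -7*105333/137186 = -105333/19598 ≈ -5.3747)
(-295765 - 154705)/(M(159) + w) = (-295765 - 154705)/(17*159*(2 + 159) - 105333/19598) = -450470/(17*159*161 - 105333/19598) = -450470/(435183 - 105333/19598) = -450470/8528611101/19598 = -450470*19598/8528611101 = -8828311060/8528611101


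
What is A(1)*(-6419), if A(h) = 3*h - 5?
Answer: 12838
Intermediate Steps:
A(h) = -5 + 3*h
A(1)*(-6419) = (-5 + 3*1)*(-6419) = (-5 + 3)*(-6419) = -2*(-6419) = 12838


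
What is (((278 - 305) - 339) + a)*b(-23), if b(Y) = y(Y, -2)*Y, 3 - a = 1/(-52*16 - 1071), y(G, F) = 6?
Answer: 95328744/1903 ≈ 50094.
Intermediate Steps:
a = 5710/1903 (a = 3 - 1/(-52*16 - 1071) = 3 - 1/(-832 - 1071) = 3 - 1/(-1903) = 3 - 1*(-1/1903) = 3 + 1/1903 = 5710/1903 ≈ 3.0005)
b(Y) = 6*Y
(((278 - 305) - 339) + a)*b(-23) = (((278 - 305) - 339) + 5710/1903)*(6*(-23)) = ((-27 - 339) + 5710/1903)*(-138) = (-366 + 5710/1903)*(-138) = -690788/1903*(-138) = 95328744/1903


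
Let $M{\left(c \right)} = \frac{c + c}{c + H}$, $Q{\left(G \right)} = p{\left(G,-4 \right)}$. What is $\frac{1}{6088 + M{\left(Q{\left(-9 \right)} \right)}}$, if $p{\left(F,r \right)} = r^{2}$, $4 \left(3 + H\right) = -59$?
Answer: $\frac{7}{42488} \approx 0.00016475$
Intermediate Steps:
$H = - \frac{71}{4}$ ($H = -3 + \frac{1}{4} \left(-59\right) = -3 - \frac{59}{4} = - \frac{71}{4} \approx -17.75$)
$Q{\left(G \right)} = 16$ ($Q{\left(G \right)} = \left(-4\right)^{2} = 16$)
$M{\left(c \right)} = \frac{2 c}{- \frac{71}{4} + c}$ ($M{\left(c \right)} = \frac{c + c}{c - \frac{71}{4}} = \frac{2 c}{- \frac{71}{4} + c}$)
$\frac{1}{6088 + M{\left(Q{\left(-9 \right)} \right)}} = \frac{1}{6088 + 8 \cdot 16 \frac{1}{-71 + 4 \cdot 16}} = \frac{1}{6088 + 8 \cdot 16 \frac{1}{-71 + 64}} = \frac{1}{6088 + 8 \cdot 16 \frac{1}{-7}} = \frac{1}{6088 + 8 \cdot 16 \left(- \frac{1}{7}\right)} = \frac{1}{6088 - \frac{128}{7}} = \frac{1}{\frac{42488}{7}} = \frac{7}{42488}$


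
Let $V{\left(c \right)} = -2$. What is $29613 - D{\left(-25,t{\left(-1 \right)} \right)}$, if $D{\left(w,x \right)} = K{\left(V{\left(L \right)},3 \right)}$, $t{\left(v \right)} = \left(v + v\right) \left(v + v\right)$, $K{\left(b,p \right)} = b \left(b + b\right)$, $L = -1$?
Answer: $29605$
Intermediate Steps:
$K{\left(b,p \right)} = 2 b^{2}$ ($K{\left(b,p \right)} = b 2 b = 2 b^{2}$)
$t{\left(v \right)} = 4 v^{2}$ ($t{\left(v \right)} = 2 v 2 v = 4 v^{2}$)
$D{\left(w,x \right)} = 8$ ($D{\left(w,x \right)} = 2 \left(-2\right)^{2} = 2 \cdot 4 = 8$)
$29613 - D{\left(-25,t{\left(-1 \right)} \right)} = 29613 - 8 = 29605$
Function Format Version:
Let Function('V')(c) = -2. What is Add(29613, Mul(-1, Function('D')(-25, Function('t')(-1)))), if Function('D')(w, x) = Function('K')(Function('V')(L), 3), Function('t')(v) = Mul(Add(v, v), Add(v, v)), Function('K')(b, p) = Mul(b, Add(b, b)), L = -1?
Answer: 29605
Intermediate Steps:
Function('K')(b, p) = Mul(2, Pow(b, 2)) (Function('K')(b, p) = Mul(b, Mul(2, b)) = Mul(2, Pow(b, 2)))
Function('t')(v) = Mul(4, Pow(v, 2)) (Function('t')(v) = Mul(Mul(2, v), Mul(2, v)) = Mul(4, Pow(v, 2)))
Function('D')(w, x) = 8 (Function('D')(w, x) = Mul(2, Pow(-2, 2)) = Mul(2, 4) = 8)
Add(29613, Mul(-1, Function('D')(-25, Function('t')(-1)))) = Add(29613, Mul(-1, 8)) = Add(29613, -8) = 29605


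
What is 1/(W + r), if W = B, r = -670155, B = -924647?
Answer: -1/1594802 ≈ -6.2704e-7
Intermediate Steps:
W = -924647
1/(W + r) = 1/(-924647 - 670155) = 1/(-1594802) = -1/1594802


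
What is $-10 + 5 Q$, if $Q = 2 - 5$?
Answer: $-25$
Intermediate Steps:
$Q = -3$ ($Q = 2 - 5 = -3$)
$-10 + 5 Q = -10 + 5 \left(-3\right) = -10 - 15 = -25$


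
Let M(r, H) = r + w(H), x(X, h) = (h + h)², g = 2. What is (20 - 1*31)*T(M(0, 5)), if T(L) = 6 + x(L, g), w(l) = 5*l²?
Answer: -242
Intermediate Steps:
x(X, h) = 4*h² (x(X, h) = (2*h)² = 4*h²)
M(r, H) = r + 5*H²
T(L) = 22 (T(L) = 6 + 4*2² = 6 + 4*4 = 6 + 16 = 22)
(20 - 1*31)*T(M(0, 5)) = (20 - 1*31)*22 = (20 - 31)*22 = -11*22 = -242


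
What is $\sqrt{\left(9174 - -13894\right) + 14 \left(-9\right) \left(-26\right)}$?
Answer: $2 \sqrt{6586} \approx 162.31$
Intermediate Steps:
$\sqrt{\left(9174 - -13894\right) + 14 \left(-9\right) \left(-26\right)} = \sqrt{\left(9174 + 13894\right) - -3276} = \sqrt{23068 + 3276} = \sqrt{26344} = 2 \sqrt{6586}$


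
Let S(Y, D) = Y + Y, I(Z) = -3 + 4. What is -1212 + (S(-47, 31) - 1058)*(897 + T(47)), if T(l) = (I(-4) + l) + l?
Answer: -1143996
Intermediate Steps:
I(Z) = 1
S(Y, D) = 2*Y
T(l) = 1 + 2*l (T(l) = (1 + l) + l = 1 + 2*l)
-1212 + (S(-47, 31) - 1058)*(897 + T(47)) = -1212 + (2*(-47) - 1058)*(897 + (1 + 2*47)) = -1212 + (-94 - 1058)*(897 + (1 + 94)) = -1212 - 1152*(897 + 95) = -1212 - 1152*992 = -1212 - 1142784 = -1143996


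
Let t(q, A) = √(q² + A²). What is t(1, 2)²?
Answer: 5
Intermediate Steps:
t(q, A) = √(A² + q²)
t(1, 2)² = (√(2² + 1²))² = (√(4 + 1))² = (√5)² = 5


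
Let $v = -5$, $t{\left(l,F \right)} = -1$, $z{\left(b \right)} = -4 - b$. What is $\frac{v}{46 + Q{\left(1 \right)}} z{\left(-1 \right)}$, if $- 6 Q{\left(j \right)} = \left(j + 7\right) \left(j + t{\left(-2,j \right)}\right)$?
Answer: $\frac{15}{46} \approx 0.32609$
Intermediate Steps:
$Q{\left(j \right)} = - \frac{\left(-1 + j\right) \left(7 + j\right)}{6}$ ($Q{\left(j \right)} = - \frac{\left(j + 7\right) \left(j - 1\right)}{6} = - \frac{\left(7 + j\right) \left(-1 + j\right)}{6} = - \frac{\left(-1 + j\right) \left(7 + j\right)}{6}$)
$\frac{v}{46 + Q{\left(1 \right)}} z{\left(-1 \right)} = - \frac{5}{46 - \left(- \frac{1}{6} + \frac{1}{6}\right)} \left(-4 - -1\right) = - \frac{5}{46 - 0} \left(-4 + 1\right) = - \frac{5}{46 - 0} \left(-3\right) = - \frac{5}{46 + 0} \left(-3\right) = - \frac{5}{46} \left(-3\right) = \left(-5\right) \frac{1}{46} \left(-3\right) = \left(- \frac{5}{46}\right) \left(-3\right) = \frac{15}{46}$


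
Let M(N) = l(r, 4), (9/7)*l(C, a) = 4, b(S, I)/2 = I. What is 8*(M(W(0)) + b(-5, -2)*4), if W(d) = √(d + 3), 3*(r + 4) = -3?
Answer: -928/9 ≈ -103.11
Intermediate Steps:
b(S, I) = 2*I
r = -5 (r = -4 + (⅓)*(-3) = -4 - 1 = -5)
l(C, a) = 28/9 (l(C, a) = (7/9)*4 = 28/9)
W(d) = √(3 + d)
M(N) = 28/9
8*(M(W(0)) + b(-5, -2)*4) = 8*(28/9 + (2*(-2))*4) = 8*(28/9 - 4*4) = 8*(28/9 - 16) = 8*(-116/9) = -928/9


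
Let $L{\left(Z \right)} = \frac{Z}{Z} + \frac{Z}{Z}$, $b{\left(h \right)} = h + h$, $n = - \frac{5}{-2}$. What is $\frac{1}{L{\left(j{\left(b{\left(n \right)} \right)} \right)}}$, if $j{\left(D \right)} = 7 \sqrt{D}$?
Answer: $\frac{1}{2} \approx 0.5$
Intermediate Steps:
$n = \frac{5}{2}$ ($n = \left(-5\right) \left(- \frac{1}{2}\right) = \frac{5}{2} \approx 2.5$)
$b{\left(h \right)} = 2 h$
$L{\left(Z \right)} = 2$ ($L{\left(Z \right)} = 1 + 1 = 2$)
$\frac{1}{L{\left(j{\left(b{\left(n \right)} \right)} \right)}} = \frac{1}{2}$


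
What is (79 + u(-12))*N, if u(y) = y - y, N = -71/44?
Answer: -5609/44 ≈ -127.48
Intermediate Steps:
N = -71/44 (N = -71*1/44 = -71/44 ≈ -1.6136)
u(y) = 0
(79 + u(-12))*N = (79 + 0)*(-71/44) = 79*(-71/44) = -5609/44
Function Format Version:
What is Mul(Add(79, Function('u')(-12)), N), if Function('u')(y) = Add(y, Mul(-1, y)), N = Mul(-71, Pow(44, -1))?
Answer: Rational(-5609, 44) ≈ -127.48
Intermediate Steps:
N = Rational(-71, 44) (N = Mul(-71, Rational(1, 44)) = Rational(-71, 44) ≈ -1.6136)
Function('u')(y) = 0
Mul(Add(79, Function('u')(-12)), N) = Mul(Add(79, 0), Rational(-71, 44)) = Mul(79, Rational(-71, 44)) = Rational(-5609, 44)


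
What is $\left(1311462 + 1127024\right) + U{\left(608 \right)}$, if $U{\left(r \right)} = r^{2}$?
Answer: $2808150$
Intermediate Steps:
$\left(1311462 + 1127024\right) + U{\left(608 \right)} = \left(1311462 + 1127024\right) + 608^{2} = 2438486 + 369664 = 2808150$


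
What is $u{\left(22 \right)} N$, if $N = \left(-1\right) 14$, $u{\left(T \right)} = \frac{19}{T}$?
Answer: $- \frac{133}{11} \approx -12.091$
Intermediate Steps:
$N = -14$
$u{\left(22 \right)} N = \frac{19}{22} \left(-14\right) = - \frac{133}{11}$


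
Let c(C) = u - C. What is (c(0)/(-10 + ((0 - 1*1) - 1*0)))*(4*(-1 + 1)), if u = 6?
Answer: 0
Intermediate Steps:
c(C) = 6 - C
(c(0)/(-10 + ((0 - 1*1) - 1*0)))*(4*(-1 + 1)) = ((6 - 1*0)/(-10 + ((0 - 1*1) - 1*0)))*(4*(-1 + 1)) = ((6 + 0)/(-10 + ((0 - 1) + 0)))*(4*0) = (6/(-10 + (-1 + 0)))*0 = (6/(-10 - 1))*0 = (6/(-11))*0 = (6*(-1/11))*0 = -6/11*0 = 0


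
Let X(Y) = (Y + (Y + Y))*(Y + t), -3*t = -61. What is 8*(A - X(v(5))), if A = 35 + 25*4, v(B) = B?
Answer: -1960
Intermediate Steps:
t = 61/3 (t = -1/3*(-61) = 61/3 ≈ 20.333)
A = 135 (A = 35 + 100 = 135)
X(Y) = 3*Y*(61/3 + Y) (X(Y) = (Y + (Y + Y))*(Y + 61/3) = (Y + 2*Y)*(61/3 + Y) = (3*Y)*(61/3 + Y) = 3*Y*(61/3 + Y))
8*(A - X(v(5))) = 8*(135 - 5*(61 + 3*5)) = 8*(135 - 5*(61 + 15)) = 8*(135 - 5*76) = 8*(135 - 1*380) = 8*(135 - 380) = 8*(-245) = -1960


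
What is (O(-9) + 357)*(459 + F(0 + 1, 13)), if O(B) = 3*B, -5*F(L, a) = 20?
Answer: 150150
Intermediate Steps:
F(L, a) = -4 (F(L, a) = -⅕*20 = -4)
(O(-9) + 357)*(459 + F(0 + 1, 13)) = (3*(-9) + 357)*(459 - 4) = (-27 + 357)*455 = 330*455 = 150150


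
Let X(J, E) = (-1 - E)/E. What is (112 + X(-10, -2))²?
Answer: 49729/4 ≈ 12432.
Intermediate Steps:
X(J, E) = (-1 - E)/E
(112 + X(-10, -2))² = (112 + (-1 - 1*(-2))/(-2))² = (112 - (-1 + 2)/2)² = (112 - ½*1)² = (112 - ½)² = (223/2)² = 49729/4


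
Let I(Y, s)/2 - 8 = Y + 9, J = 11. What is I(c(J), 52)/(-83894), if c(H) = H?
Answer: -28/41947 ≈ -0.00066751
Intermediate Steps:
I(Y, s) = 34 + 2*Y (I(Y, s) = 16 + 2*(Y + 9) = 16 + 2*(9 + Y) = 16 + (18 + 2*Y) = 34 + 2*Y)
I(c(J), 52)/(-83894) = (34 + 2*11)/(-83894) = (34 + 22)*(-1/83894) = 56*(-1/83894) = -28/41947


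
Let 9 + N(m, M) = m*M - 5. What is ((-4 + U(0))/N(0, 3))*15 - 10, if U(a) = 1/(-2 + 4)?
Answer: -25/4 ≈ -6.2500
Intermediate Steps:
N(m, M) = -14 + M*m (N(m, M) = -9 + (m*M - 5) = -9 + (M*m - 5) = -9 + (-5 + M*m) = -14 + M*m)
U(a) = 1/2
((-4 + U(0))/N(0, 3))*15 - 10 = ((-4 + 1/2)/(-14 + 3*0))*15 - 10 = -7/(2*(-14 + 0))*15 - 10 = -7/2/(-14)*15 - 10 = -7/2*(-1/14)*15 - 10 = (1/4)*15 - 10 = 15/4 - 10 = -25/4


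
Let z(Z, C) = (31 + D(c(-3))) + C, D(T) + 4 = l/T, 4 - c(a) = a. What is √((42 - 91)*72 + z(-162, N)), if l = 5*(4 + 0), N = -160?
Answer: I*√179249/7 ≈ 60.483*I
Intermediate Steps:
l = 20 (l = 5*4 = 20)
c(a) = 4 - a
D(T) = -4 + 20/T
z(Z, C) = 209/7 + C (z(Z, C) = (31 + (-4 + 20/(4 - 1*(-3)))) + C = (31 + (-4 + 20/(4 + 3))) + C = (31 + (-4 + 20/7)) + C = (31 - 8/7) + C = 209/7 + C)
√((42 - 91)*72 + z(-162, N)) = √((42 - 91)*72 + (209/7 - 160)) = √(-49*72 - 911/7) = √(-3528 - 911/7) = √(-25607/7) = I*√179249/7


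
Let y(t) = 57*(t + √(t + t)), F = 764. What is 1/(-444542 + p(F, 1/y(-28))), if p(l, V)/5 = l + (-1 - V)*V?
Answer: 181944*(-154*I - 41*√14)/(3287655650333*√14 + 12348755325802*I) ≈ -2.269e-6 - 3.9968e-15*I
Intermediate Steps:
y(t) = 57*t + 57*√2*√t (y(t) = 57*(t + √(2*t)) = 57*(t + √2*√t) = 57*t + 57*√2*√t)
p(l, V) = 5*l + 5*V*(-1 - V) (p(l, V) = 5*(l + (-1 - V)*V) = 5*(l + V*(-1 - V)) = 5*l + 5*V*(-1 - V))
1/(-444542 + p(F, 1/y(-28))) = 1/(-444542 + (-5/(57*(-28) + 57*√2*√(-28)) - 5/(57*(-28) + 57*√2*√(-28))² + 5*764)) = 1/(-444542 + (-5/(-1596 + 57*√2*(2*I*√7)) - 5/(-1596 + 57*√2*(2*I*√7))² + 3820)) = 1/(-444542 + (-5/(-1596 + 114*I*√14) - 5/(-1596 + 114*I*√14)² + 3820)) = 1/(-444542 + (3820 - 5/(-1596 + 114*I*√14) - 5/(-1596 + 114*I*√14)²)) = 1/(-440722 - 5/(-1596 + 114*I*√14) - 5/(-1596 + 114*I*√14)²)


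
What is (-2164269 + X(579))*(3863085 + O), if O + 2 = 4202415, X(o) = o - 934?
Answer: -17458770542752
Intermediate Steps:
X(o) = -934 + o
O = 4202413 (O = -2 + 4202415 = 4202413)
(-2164269 + X(579))*(3863085 + O) = (-2164269 + (-934 + 579))*(3863085 + 4202413) = (-2164269 - 355)*8065498 = -2164624*8065498 = -17458770542752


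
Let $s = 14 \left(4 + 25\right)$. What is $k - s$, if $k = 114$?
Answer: $-292$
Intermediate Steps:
$s = 406$ ($s = 14 \cdot 29 = 406$)
$k - s = 114 - 406 = -292$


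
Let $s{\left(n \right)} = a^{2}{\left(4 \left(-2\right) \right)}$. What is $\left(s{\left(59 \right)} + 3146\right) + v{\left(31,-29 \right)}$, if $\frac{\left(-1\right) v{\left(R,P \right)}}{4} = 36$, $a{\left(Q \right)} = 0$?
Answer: $3002$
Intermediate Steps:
$s{\left(n \right)} = 0$ ($s{\left(n \right)} = 0^{2} = 0$)
$v{\left(R,P \right)} = -144$ ($v{\left(R,P \right)} = \left(-4\right) 36 = -144$)
$\left(s{\left(59 \right)} + 3146\right) + v{\left(31,-29 \right)} = \left(0 + 3146\right) - 144 = 3146 - 144 = 3002$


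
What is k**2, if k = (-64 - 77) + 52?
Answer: 7921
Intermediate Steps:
k = -89 (k = -141 + 52 = -89)
k**2 = (-89)**2 = 7921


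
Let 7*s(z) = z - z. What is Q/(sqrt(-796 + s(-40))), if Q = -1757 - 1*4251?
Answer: 3004*I*sqrt(199)/199 ≈ 212.95*I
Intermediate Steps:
s(z) = 0 (s(z) = (z - z)/7 = (1/7)*0 = 0)
Q = -6008 (Q = -1757 - 4251 = -6008)
Q/(sqrt(-796 + s(-40))) = -6008/sqrt(-796 + 0) = -6008*(-I*sqrt(199)/398) = -(-3004)*I*sqrt(199)/199 = 3004*I*sqrt(199)/199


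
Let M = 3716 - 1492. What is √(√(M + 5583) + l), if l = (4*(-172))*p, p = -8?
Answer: √(5504 + √7807) ≈ 74.782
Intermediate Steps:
M = 2224
l = 5504 (l = (4*(-172))*(-8) = -688*(-8) = 5504)
√(√(M + 5583) + l) = √(√(2224 + 5583) + 5504) = √(√7807 + 5504) = √(5504 + √7807)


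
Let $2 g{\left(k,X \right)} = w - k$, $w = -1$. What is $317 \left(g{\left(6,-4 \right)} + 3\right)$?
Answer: $- \frac{317}{2} \approx -158.5$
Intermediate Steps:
$g{\left(k,X \right)} = - \frac{1}{2} - \frac{k}{2}$ ($g{\left(k,X \right)} = \frac{-1 - k}{2} = - \frac{1}{2} - \frac{k}{2}$)
$317 \left(g{\left(6,-4 \right)} + 3\right) = 317 \left(\left(- \frac{1}{2} - 3\right) + 3\right) = 317 \left(- \frac{7}{2} + 3\right) = 317 \left(- \frac{1}{2}\right) = - \frac{317}{2}$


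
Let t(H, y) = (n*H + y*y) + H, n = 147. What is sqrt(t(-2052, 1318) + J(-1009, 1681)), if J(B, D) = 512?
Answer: 2*sqrt(358485) ≈ 1197.5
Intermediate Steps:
t(H, y) = y**2 + 148*H (t(H, y) = (147*H + y*y) + H = (147*H + y**2) + H = (y**2 + 147*H) + H = y**2 + 148*H)
sqrt(t(-2052, 1318) + J(-1009, 1681)) = sqrt((1318**2 + 148*(-2052)) + 512) = sqrt((1737124 - 303696) + 512) = sqrt(1433428 + 512) = sqrt(1433940) = 2*sqrt(358485)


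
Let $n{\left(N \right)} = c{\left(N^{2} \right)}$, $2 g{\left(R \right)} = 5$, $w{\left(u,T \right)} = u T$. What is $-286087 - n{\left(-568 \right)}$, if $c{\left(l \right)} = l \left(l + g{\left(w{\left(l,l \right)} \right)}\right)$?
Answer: $-104087338023$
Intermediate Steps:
$w{\left(u,T \right)} = T u$
$g{\left(R \right)} = \frac{5}{2}$ ($g{\left(R \right)} = \frac{1}{2} \cdot 5 = \frac{5}{2}$)
$c{\left(l \right)} = l \left(\frac{5}{2} + l\right)$ ($c{\left(l \right)} = l \left(l + \frac{5}{2}\right) = l \left(\frac{5}{2} + l\right)$)
$n{\left(N \right)} = \frac{N^{2} \left(5 + 2 N^{2}\right)}{2}$
$-286087 - n{\left(-568 \right)} = -286087 - \left(-568\right)^{2} \left(\frac{5}{2} + \left(-568\right)^{2}\right) = -286087 - 322624 \left(\frac{5}{2} + 322624\right) = -286087 - 322624 \cdot \frac{645253}{2} = -286087 - 104087051936 = -104087338023$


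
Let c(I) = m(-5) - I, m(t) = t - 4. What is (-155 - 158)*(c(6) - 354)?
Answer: 115497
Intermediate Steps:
m(t) = -4 + t
c(I) = -9 - I (c(I) = (-4 - 5) - I = -9 - I)
(-155 - 158)*(c(6) - 354) = (-155 - 158)*((-9 - 1*6) - 354) = -313*((-9 - 6) - 354) = -313*(-15 - 354) = -313*(-369) = 115497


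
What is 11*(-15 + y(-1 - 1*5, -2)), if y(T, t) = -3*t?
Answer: -99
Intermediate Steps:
11*(-15 + y(-1 - 1*5, -2)) = 11*(-15 - 3*(-2)) = 11*(-15 + 6) = 11*(-9) = -99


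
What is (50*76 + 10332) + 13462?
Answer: 27594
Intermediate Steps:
(50*76 + 10332) + 13462 = (3800 + 10332) + 13462 = 14132 + 13462 = 27594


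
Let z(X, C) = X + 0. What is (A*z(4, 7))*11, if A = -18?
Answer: -792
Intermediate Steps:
z(X, C) = X
(A*z(4, 7))*11 = -18*4*11 = -72*11 = -792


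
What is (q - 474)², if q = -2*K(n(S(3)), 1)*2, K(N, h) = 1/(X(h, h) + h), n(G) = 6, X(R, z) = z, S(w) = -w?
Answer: 226576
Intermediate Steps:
K(N, h) = 1/(2*h) (K(N, h) = 1/(h + h) = 1/(2*h))
q = -2 (q = -1/1*2 = -1*2 = -2)
(q - 474)² = (-2 - 474)² = (-476)² = 226576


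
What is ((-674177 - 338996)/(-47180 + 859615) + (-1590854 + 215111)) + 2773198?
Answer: 39149666888/28015 ≈ 1.3975e+6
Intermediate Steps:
((-674177 - 338996)/(-47180 + 859615) + (-1590854 + 215111)) + 2773198 = (-1013173/812435 - 1375743) + 2773198 = (-1013173*1/812435 - 1375743) + 2773198 = (-34937/28015 - 1375743) + 2773198 = -38541475082/28015 + 2773198 = 39149666888/28015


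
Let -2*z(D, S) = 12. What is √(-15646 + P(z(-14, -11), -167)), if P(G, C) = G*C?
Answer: 2*I*√3661 ≈ 121.01*I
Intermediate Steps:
z(D, S) = -6 (z(D, S) = -½*12 = -6)
P(G, C) = C*G
√(-15646 + P(z(-14, -11), -167)) = √(-15646 - 167*(-6)) = √(-15646 + 1002) = √(-14644) = 2*I*√3661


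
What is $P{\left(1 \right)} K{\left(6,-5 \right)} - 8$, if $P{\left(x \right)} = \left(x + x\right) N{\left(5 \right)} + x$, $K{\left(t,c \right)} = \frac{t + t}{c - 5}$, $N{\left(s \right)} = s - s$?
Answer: $- \frac{46}{5} \approx -9.2$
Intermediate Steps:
$N{\left(s \right)} = 0$
$K{\left(t,c \right)} = \frac{2 t}{-5 + c}$
$P{\left(x \right)} = x$ ($P{\left(x \right)} = \left(x + x\right) 0 + x = 2 x 0 + x = 0 + x = x$)
$P{\left(1 \right)} K{\left(6,-5 \right)} - 8 = 1 \cdot 2 \cdot 6 \frac{1}{-5 - 5} - 8 = 1 \cdot 2 \cdot 6 \frac{1}{-10} - 8 = 1 \cdot 2 \cdot 6 \left(- \frac{1}{10}\right) - 8 = 1 \left(- \frac{6}{5}\right) - 8 = - \frac{6}{5} - 8 = - \frac{46}{5}$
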